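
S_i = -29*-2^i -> [-29, 58, -116, 232, -464]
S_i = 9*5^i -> [9, 45, 225, 1125, 5625]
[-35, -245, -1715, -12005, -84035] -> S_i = -35*7^i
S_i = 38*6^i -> [38, 228, 1368, 8208, 49248]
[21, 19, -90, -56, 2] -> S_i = Random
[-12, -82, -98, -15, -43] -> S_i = Random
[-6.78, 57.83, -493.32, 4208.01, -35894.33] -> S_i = -6.78*(-8.53)^i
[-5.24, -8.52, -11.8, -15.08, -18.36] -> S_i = -5.24 + -3.28*i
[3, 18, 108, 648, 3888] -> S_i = 3*6^i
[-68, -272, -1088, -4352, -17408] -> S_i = -68*4^i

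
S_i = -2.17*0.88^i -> [-2.17, -1.91, -1.68, -1.48, -1.3]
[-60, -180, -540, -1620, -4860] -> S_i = -60*3^i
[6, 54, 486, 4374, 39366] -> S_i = 6*9^i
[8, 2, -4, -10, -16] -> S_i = 8 + -6*i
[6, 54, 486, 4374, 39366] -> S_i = 6*9^i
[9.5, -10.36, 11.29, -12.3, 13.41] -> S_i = 9.50*(-1.09)^i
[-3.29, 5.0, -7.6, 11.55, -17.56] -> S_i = -3.29*(-1.52)^i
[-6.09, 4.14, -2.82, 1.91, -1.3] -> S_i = -6.09*(-0.68)^i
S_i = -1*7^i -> [-1, -7, -49, -343, -2401]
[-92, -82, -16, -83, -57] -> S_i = Random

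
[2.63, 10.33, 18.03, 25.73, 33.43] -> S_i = 2.63 + 7.70*i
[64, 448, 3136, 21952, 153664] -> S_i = 64*7^i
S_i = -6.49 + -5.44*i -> [-6.49, -11.93, -17.37, -22.81, -28.25]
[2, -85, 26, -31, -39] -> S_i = Random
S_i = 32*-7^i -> [32, -224, 1568, -10976, 76832]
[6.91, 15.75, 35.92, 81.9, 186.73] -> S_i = 6.91*2.28^i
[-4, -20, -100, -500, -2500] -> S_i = -4*5^i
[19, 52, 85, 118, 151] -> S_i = 19 + 33*i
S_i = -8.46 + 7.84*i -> [-8.46, -0.62, 7.22, 15.06, 22.9]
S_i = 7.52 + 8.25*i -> [7.52, 15.77, 24.02, 32.27, 40.52]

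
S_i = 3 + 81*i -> [3, 84, 165, 246, 327]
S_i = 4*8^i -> [4, 32, 256, 2048, 16384]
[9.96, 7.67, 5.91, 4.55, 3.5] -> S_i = 9.96*0.77^i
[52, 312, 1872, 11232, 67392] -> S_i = 52*6^i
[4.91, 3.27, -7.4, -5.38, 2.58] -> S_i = Random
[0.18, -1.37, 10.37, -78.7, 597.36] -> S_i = 0.18*(-7.59)^i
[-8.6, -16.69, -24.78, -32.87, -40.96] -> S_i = -8.60 + -8.09*i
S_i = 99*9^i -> [99, 891, 8019, 72171, 649539]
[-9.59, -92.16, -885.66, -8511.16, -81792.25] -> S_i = -9.59*9.61^i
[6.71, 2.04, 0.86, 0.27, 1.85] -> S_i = Random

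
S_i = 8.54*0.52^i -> [8.54, 4.44, 2.31, 1.2, 0.62]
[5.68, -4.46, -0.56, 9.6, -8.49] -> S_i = Random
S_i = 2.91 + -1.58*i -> [2.91, 1.33, -0.25, -1.83, -3.41]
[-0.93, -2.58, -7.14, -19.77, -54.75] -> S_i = -0.93*2.77^i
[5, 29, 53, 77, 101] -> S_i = 5 + 24*i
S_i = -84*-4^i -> [-84, 336, -1344, 5376, -21504]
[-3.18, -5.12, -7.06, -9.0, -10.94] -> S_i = -3.18 + -1.94*i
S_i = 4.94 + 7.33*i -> [4.94, 12.27, 19.6, 26.93, 34.26]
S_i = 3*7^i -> [3, 21, 147, 1029, 7203]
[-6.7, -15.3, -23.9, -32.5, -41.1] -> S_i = -6.70 + -8.60*i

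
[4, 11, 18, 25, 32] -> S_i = 4 + 7*i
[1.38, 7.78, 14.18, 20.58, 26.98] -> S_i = 1.38 + 6.40*i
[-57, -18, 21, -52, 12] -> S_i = Random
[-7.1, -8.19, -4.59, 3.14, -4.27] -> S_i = Random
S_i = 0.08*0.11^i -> [0.08, 0.01, 0.0, 0.0, 0.0]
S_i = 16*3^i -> [16, 48, 144, 432, 1296]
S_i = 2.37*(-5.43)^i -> [2.37, -12.87, 69.88, -379.44, 2060.38]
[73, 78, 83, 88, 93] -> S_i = 73 + 5*i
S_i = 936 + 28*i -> [936, 964, 992, 1020, 1048]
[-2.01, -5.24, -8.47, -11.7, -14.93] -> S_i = -2.01 + -3.23*i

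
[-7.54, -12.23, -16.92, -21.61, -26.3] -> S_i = -7.54 + -4.69*i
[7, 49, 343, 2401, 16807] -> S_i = 7*7^i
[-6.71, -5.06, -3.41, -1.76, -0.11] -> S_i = -6.71 + 1.65*i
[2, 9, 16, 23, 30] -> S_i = 2 + 7*i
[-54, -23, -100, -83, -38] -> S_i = Random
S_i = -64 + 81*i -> [-64, 17, 98, 179, 260]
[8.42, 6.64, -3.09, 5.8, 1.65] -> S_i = Random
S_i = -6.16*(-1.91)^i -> [-6.16, 11.77, -22.47, 42.92, -81.98]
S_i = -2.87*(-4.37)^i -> [-2.87, 12.54, -54.81, 239.51, -1046.66]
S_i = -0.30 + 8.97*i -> [-0.3, 8.67, 17.64, 26.61, 35.58]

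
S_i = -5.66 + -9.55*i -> [-5.66, -15.21, -24.76, -34.31, -43.86]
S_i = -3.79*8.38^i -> [-3.79, -31.76, -266.15, -2230.34, -18690.26]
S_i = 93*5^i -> [93, 465, 2325, 11625, 58125]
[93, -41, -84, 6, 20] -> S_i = Random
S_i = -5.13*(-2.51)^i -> [-5.13, 12.88, -32.32, 81.12, -203.62]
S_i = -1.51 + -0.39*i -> [-1.51, -1.9, -2.29, -2.68, -3.07]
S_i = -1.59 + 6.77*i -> [-1.59, 5.18, 11.95, 18.72, 25.49]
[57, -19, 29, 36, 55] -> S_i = Random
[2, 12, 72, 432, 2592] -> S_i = 2*6^i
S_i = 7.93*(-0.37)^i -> [7.93, -2.93, 1.09, -0.4, 0.15]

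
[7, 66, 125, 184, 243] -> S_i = 7 + 59*i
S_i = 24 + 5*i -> [24, 29, 34, 39, 44]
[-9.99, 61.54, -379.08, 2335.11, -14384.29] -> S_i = -9.99*(-6.16)^i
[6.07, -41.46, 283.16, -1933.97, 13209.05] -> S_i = 6.07*(-6.83)^i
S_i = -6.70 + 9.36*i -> [-6.7, 2.66, 12.02, 21.38, 30.74]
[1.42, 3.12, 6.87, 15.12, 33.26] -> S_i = 1.42*2.20^i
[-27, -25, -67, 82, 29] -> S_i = Random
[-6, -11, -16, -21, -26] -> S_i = -6 + -5*i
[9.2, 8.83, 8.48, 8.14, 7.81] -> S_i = 9.20*0.96^i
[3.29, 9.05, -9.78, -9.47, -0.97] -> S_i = Random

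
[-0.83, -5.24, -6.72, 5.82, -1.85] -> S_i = Random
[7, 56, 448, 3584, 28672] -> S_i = 7*8^i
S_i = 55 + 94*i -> [55, 149, 243, 337, 431]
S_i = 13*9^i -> [13, 117, 1053, 9477, 85293]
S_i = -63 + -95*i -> [-63, -158, -253, -348, -443]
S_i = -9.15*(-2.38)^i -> [-9.15, 21.78, -51.83, 123.35, -293.58]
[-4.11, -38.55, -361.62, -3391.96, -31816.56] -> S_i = -4.11*9.38^i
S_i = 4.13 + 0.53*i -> [4.13, 4.66, 5.19, 5.72, 6.25]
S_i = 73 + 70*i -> [73, 143, 213, 283, 353]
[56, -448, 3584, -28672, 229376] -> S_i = 56*-8^i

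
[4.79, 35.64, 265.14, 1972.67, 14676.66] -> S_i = 4.79*7.44^i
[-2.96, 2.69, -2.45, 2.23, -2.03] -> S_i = -2.96*(-0.91)^i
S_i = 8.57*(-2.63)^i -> [8.57, -22.54, 59.28, -155.9, 410.02]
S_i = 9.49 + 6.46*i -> [9.49, 15.95, 22.41, 28.87, 35.33]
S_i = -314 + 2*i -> [-314, -312, -310, -308, -306]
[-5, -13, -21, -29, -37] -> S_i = -5 + -8*i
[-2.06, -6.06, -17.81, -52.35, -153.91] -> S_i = -2.06*2.94^i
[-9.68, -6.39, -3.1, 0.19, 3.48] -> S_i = -9.68 + 3.29*i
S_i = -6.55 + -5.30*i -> [-6.55, -11.85, -17.15, -22.45, -27.75]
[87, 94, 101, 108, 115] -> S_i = 87 + 7*i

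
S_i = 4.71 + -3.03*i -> [4.71, 1.68, -1.35, -4.38, -7.41]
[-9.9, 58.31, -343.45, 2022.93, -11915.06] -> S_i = -9.90*(-5.89)^i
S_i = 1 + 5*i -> [1, 6, 11, 16, 21]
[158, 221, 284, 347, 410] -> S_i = 158 + 63*i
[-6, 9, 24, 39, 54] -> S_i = -6 + 15*i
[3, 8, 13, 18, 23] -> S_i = 3 + 5*i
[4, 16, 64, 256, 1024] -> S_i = 4*4^i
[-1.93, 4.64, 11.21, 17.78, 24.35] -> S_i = -1.93 + 6.57*i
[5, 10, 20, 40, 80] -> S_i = 5*2^i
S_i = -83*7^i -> [-83, -581, -4067, -28469, -199283]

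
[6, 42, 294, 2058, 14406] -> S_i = 6*7^i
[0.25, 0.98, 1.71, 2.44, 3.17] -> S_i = 0.25 + 0.73*i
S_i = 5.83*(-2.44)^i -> [5.83, -14.23, 34.71, -84.69, 206.65]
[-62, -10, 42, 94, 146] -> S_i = -62 + 52*i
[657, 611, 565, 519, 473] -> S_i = 657 + -46*i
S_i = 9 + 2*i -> [9, 11, 13, 15, 17]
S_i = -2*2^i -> [-2, -4, -8, -16, -32]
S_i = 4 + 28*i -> [4, 32, 60, 88, 116]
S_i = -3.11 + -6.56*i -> [-3.11, -9.67, -16.23, -22.79, -29.35]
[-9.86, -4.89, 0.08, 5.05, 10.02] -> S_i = -9.86 + 4.97*i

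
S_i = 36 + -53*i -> [36, -17, -70, -123, -176]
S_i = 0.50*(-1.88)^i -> [0.5, -0.94, 1.77, -3.32, 6.25]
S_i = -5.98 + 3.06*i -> [-5.98, -2.92, 0.14, 3.2, 6.26]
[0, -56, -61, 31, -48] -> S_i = Random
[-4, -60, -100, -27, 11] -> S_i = Random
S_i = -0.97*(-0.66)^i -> [-0.97, 0.64, -0.42, 0.28, -0.18]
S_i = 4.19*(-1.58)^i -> [4.19, -6.62, 10.46, -16.53, 26.11]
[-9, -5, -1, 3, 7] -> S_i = -9 + 4*i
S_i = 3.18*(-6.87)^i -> [3.18, -21.85, 150.09, -1031.09, 7083.6]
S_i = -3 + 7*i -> [-3, 4, 11, 18, 25]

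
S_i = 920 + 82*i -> [920, 1002, 1084, 1166, 1248]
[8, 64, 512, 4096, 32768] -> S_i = 8*8^i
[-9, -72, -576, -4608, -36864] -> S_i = -9*8^i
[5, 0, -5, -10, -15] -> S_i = 5 + -5*i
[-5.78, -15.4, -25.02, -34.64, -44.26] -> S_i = -5.78 + -9.62*i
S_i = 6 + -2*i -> [6, 4, 2, 0, -2]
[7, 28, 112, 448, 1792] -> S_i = 7*4^i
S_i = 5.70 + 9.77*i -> [5.7, 15.47, 25.24, 35.01, 44.78]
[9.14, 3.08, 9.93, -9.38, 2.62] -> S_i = Random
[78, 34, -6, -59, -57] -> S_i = Random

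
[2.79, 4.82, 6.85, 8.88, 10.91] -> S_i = 2.79 + 2.03*i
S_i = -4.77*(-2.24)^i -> [-4.77, 10.68, -23.93, 53.61, -120.09]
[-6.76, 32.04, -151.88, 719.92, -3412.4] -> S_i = -6.76*(-4.74)^i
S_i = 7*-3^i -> [7, -21, 63, -189, 567]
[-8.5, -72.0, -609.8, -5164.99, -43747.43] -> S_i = -8.50*8.47^i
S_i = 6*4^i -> [6, 24, 96, 384, 1536]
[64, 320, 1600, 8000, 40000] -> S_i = 64*5^i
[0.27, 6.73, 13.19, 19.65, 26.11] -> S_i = 0.27 + 6.46*i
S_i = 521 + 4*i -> [521, 525, 529, 533, 537]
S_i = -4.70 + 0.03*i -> [-4.7, -4.67, -4.64, -4.61, -4.58]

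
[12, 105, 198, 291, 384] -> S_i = 12 + 93*i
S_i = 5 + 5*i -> [5, 10, 15, 20, 25]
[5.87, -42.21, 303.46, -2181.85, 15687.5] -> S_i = 5.87*(-7.19)^i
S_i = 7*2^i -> [7, 14, 28, 56, 112]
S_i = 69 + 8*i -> [69, 77, 85, 93, 101]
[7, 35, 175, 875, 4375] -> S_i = 7*5^i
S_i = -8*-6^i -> [-8, 48, -288, 1728, -10368]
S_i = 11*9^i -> [11, 99, 891, 8019, 72171]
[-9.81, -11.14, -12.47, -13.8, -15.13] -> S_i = -9.81 + -1.33*i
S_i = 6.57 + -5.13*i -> [6.57, 1.44, -3.69, -8.82, -13.95]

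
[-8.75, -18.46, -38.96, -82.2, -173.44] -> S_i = -8.75*2.11^i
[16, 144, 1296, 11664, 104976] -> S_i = 16*9^i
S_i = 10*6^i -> [10, 60, 360, 2160, 12960]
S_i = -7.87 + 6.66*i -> [-7.87, -1.21, 5.45, 12.11, 18.77]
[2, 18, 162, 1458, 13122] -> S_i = 2*9^i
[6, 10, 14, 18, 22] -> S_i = 6 + 4*i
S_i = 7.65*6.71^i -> [7.65, 51.33, 344.43, 2311.15, 15507.85]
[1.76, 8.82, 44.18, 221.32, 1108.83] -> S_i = 1.76*5.01^i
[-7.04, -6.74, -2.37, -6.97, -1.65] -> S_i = Random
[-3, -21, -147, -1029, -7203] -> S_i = -3*7^i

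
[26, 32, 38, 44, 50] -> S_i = 26 + 6*i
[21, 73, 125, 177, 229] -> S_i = 21 + 52*i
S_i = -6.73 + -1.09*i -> [-6.73, -7.82, -8.91, -10.0, -11.09]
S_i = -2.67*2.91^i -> [-2.67, -7.77, -22.61, -65.79, -191.46]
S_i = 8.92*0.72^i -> [8.92, 6.42, 4.62, 3.33, 2.4]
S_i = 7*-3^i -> [7, -21, 63, -189, 567]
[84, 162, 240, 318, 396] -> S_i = 84 + 78*i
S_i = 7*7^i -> [7, 49, 343, 2401, 16807]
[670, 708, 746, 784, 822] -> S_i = 670 + 38*i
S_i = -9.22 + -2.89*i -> [-9.22, -12.11, -15.0, -17.89, -20.78]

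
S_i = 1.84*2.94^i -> [1.84, 5.41, 15.9, 46.76, 137.47]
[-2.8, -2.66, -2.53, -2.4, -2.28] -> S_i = -2.80*0.95^i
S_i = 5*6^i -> [5, 30, 180, 1080, 6480]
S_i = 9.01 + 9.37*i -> [9.01, 18.38, 27.75, 37.12, 46.49]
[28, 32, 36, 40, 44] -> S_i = 28 + 4*i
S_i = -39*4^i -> [-39, -156, -624, -2496, -9984]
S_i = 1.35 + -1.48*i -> [1.35, -0.13, -1.61, -3.09, -4.57]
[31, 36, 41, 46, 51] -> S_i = 31 + 5*i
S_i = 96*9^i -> [96, 864, 7776, 69984, 629856]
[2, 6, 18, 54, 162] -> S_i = 2*3^i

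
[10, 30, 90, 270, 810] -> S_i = 10*3^i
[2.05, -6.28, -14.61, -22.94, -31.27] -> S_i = 2.05 + -8.33*i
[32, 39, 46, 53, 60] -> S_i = 32 + 7*i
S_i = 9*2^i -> [9, 18, 36, 72, 144]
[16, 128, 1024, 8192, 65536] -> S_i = 16*8^i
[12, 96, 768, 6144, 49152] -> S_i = 12*8^i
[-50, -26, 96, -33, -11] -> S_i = Random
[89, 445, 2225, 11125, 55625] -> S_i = 89*5^i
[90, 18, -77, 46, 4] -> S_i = Random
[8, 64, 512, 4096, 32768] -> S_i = 8*8^i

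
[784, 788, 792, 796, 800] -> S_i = 784 + 4*i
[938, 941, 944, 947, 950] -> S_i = 938 + 3*i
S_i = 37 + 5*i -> [37, 42, 47, 52, 57]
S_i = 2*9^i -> [2, 18, 162, 1458, 13122]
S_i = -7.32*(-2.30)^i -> [-7.32, 16.84, -38.72, 89.06, -204.84]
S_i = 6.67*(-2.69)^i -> [6.67, -17.94, 48.26, -129.83, 349.25]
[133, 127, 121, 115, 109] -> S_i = 133 + -6*i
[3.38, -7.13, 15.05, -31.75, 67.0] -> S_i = 3.38*(-2.11)^i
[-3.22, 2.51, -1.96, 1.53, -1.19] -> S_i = -3.22*(-0.78)^i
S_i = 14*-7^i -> [14, -98, 686, -4802, 33614]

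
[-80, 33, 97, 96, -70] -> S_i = Random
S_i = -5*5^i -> [-5, -25, -125, -625, -3125]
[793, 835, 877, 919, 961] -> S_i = 793 + 42*i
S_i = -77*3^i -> [-77, -231, -693, -2079, -6237]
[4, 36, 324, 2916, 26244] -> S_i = 4*9^i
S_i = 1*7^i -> [1, 7, 49, 343, 2401]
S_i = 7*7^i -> [7, 49, 343, 2401, 16807]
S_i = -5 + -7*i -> [-5, -12, -19, -26, -33]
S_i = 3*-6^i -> [3, -18, 108, -648, 3888]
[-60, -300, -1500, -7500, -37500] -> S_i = -60*5^i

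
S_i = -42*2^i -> [-42, -84, -168, -336, -672]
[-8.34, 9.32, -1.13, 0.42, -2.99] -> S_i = Random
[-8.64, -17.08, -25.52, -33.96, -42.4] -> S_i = -8.64 + -8.44*i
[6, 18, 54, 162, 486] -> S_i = 6*3^i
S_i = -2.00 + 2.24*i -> [-2.0, 0.24, 2.48, 4.72, 6.96]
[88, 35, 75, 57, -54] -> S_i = Random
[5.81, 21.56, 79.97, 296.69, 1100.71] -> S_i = 5.81*3.71^i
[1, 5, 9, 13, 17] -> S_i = 1 + 4*i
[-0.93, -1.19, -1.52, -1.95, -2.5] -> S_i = -0.93*1.28^i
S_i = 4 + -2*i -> [4, 2, 0, -2, -4]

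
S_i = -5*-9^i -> [-5, 45, -405, 3645, -32805]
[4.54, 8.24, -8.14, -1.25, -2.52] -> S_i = Random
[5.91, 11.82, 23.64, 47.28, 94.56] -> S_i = 5.91*2.00^i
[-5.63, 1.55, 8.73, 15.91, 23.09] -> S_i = -5.63 + 7.18*i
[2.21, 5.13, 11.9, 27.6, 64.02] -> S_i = 2.21*2.32^i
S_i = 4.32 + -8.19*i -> [4.32, -3.87, -12.06, -20.25, -28.44]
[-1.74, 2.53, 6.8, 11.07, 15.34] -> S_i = -1.74 + 4.27*i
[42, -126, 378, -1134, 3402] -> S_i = 42*-3^i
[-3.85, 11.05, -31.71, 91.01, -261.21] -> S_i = -3.85*(-2.87)^i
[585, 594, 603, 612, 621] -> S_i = 585 + 9*i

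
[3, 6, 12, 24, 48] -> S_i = 3*2^i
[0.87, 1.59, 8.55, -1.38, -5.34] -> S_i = Random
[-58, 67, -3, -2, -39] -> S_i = Random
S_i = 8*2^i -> [8, 16, 32, 64, 128]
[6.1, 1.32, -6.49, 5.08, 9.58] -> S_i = Random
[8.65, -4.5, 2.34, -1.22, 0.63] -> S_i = 8.65*(-0.52)^i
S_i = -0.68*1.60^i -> [-0.68, -1.09, -1.74, -2.79, -4.46]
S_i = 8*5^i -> [8, 40, 200, 1000, 5000]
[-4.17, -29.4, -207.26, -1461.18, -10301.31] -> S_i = -4.17*7.05^i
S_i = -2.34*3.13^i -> [-2.34, -7.32, -22.92, -71.75, -224.59]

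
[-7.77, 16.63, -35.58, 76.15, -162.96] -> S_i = -7.77*(-2.14)^i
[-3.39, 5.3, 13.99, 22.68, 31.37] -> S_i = -3.39 + 8.69*i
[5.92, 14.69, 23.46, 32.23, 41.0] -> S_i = 5.92 + 8.77*i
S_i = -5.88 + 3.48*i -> [-5.88, -2.4, 1.08, 4.56, 8.04]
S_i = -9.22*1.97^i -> [-9.22, -18.16, -35.78, -70.49, -138.87]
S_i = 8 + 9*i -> [8, 17, 26, 35, 44]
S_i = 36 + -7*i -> [36, 29, 22, 15, 8]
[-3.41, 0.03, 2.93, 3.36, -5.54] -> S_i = Random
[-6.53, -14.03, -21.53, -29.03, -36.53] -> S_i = -6.53 + -7.50*i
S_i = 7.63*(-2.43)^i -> [7.63, -18.54, 45.05, -109.48, 266.04]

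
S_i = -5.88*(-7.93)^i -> [-5.88, 46.63, -369.76, 2932.22, -23252.52]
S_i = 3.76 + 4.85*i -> [3.76, 8.61, 13.46, 18.31, 23.16]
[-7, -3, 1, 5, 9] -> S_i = -7 + 4*i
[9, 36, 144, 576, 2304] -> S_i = 9*4^i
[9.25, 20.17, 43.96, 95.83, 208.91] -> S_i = 9.25*2.18^i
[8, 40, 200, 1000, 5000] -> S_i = 8*5^i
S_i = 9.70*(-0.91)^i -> [9.7, -8.83, 8.03, -7.31, 6.65]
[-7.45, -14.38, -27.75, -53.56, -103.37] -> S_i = -7.45*1.93^i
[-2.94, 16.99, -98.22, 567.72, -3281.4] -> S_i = -2.94*(-5.78)^i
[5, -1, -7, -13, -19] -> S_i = 5 + -6*i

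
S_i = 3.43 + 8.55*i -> [3.43, 11.98, 20.53, 29.08, 37.63]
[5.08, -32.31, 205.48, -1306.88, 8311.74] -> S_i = 5.08*(-6.36)^i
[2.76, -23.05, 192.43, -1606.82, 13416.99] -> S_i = 2.76*(-8.35)^i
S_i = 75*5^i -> [75, 375, 1875, 9375, 46875]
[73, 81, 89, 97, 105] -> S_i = 73 + 8*i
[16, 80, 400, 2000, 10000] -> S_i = 16*5^i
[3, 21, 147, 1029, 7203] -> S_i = 3*7^i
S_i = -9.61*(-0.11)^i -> [-9.61, 1.06, -0.12, 0.01, -0.0]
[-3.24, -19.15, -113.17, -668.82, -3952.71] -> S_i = -3.24*5.91^i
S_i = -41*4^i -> [-41, -164, -656, -2624, -10496]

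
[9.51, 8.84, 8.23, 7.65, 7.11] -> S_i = 9.51*0.93^i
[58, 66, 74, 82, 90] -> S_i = 58 + 8*i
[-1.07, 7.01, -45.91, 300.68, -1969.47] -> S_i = -1.07*(-6.55)^i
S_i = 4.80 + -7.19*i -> [4.8, -2.39, -9.58, -16.77, -23.96]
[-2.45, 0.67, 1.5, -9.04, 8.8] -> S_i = Random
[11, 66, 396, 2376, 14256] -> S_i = 11*6^i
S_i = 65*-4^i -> [65, -260, 1040, -4160, 16640]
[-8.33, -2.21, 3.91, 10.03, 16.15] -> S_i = -8.33 + 6.12*i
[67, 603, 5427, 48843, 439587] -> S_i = 67*9^i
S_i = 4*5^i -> [4, 20, 100, 500, 2500]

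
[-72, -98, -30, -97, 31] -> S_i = Random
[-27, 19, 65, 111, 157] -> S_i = -27 + 46*i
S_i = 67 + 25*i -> [67, 92, 117, 142, 167]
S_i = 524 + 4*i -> [524, 528, 532, 536, 540]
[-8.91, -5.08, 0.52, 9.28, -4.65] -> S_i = Random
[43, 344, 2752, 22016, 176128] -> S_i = 43*8^i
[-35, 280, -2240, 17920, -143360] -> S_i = -35*-8^i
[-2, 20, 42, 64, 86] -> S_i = -2 + 22*i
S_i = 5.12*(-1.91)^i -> [5.12, -9.78, 18.68, -35.68, 68.14]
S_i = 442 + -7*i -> [442, 435, 428, 421, 414]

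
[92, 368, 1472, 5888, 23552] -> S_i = 92*4^i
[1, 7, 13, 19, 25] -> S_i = 1 + 6*i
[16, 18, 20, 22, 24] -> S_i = 16 + 2*i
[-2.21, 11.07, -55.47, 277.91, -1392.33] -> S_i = -2.21*(-5.01)^i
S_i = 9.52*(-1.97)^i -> [9.52, -18.75, 36.95, -72.78, 143.38]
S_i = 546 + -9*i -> [546, 537, 528, 519, 510]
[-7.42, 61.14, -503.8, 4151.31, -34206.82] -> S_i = -7.42*(-8.24)^i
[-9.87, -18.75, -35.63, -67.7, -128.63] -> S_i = -9.87*1.90^i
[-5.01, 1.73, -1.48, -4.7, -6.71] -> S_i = Random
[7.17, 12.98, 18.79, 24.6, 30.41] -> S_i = 7.17 + 5.81*i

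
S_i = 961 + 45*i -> [961, 1006, 1051, 1096, 1141]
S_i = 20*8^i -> [20, 160, 1280, 10240, 81920]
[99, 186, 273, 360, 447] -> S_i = 99 + 87*i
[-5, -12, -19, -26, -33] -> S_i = -5 + -7*i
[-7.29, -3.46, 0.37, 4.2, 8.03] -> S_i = -7.29 + 3.83*i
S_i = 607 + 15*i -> [607, 622, 637, 652, 667]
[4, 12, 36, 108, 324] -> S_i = 4*3^i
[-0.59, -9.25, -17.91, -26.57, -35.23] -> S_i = -0.59 + -8.66*i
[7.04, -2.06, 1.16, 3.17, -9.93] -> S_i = Random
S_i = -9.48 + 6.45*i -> [-9.48, -3.03, 3.42, 9.87, 16.32]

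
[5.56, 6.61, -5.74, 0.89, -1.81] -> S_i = Random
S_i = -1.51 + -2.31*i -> [-1.51, -3.82, -6.13, -8.44, -10.75]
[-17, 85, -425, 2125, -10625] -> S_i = -17*-5^i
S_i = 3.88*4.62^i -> [3.88, 17.93, 82.82, 382.61, 1767.66]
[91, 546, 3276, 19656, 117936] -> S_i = 91*6^i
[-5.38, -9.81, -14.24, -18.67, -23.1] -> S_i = -5.38 + -4.43*i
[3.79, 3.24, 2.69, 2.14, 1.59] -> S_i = 3.79 + -0.55*i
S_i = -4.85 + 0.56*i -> [-4.85, -4.29, -3.73, -3.17, -2.61]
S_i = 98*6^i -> [98, 588, 3528, 21168, 127008]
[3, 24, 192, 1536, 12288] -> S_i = 3*8^i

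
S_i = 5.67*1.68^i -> [5.67, 9.53, 16.0, 26.89, 45.17]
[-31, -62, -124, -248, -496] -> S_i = -31*2^i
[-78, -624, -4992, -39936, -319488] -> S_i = -78*8^i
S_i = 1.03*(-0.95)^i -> [1.03, -0.98, 0.93, -0.88, 0.84]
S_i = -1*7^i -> [-1, -7, -49, -343, -2401]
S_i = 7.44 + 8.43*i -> [7.44, 15.87, 24.3, 32.73, 41.16]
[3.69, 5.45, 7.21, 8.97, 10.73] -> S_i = 3.69 + 1.76*i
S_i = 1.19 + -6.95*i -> [1.19, -5.76, -12.71, -19.66, -26.61]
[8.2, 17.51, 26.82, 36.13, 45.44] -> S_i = 8.20 + 9.31*i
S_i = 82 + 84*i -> [82, 166, 250, 334, 418]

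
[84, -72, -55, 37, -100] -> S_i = Random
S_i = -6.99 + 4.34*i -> [-6.99, -2.65, 1.69, 6.03, 10.37]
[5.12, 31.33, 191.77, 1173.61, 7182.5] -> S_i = 5.12*6.12^i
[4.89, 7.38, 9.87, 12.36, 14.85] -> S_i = 4.89 + 2.49*i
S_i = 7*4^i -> [7, 28, 112, 448, 1792]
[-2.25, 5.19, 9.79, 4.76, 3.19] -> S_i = Random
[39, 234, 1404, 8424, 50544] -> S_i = 39*6^i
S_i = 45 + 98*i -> [45, 143, 241, 339, 437]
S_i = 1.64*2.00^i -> [1.64, 3.28, 6.56, 13.12, 26.24]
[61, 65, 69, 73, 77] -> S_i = 61 + 4*i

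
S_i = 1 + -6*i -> [1, -5, -11, -17, -23]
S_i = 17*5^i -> [17, 85, 425, 2125, 10625]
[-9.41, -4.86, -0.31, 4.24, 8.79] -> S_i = -9.41 + 4.55*i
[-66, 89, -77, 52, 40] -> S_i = Random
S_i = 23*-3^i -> [23, -69, 207, -621, 1863]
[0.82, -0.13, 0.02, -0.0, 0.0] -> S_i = 0.82*(-0.16)^i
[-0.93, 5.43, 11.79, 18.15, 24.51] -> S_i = -0.93 + 6.36*i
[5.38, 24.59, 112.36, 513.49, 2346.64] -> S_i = 5.38*4.57^i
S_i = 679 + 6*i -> [679, 685, 691, 697, 703]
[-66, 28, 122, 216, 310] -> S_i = -66 + 94*i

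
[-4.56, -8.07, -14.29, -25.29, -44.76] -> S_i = -4.56*1.77^i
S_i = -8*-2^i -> [-8, 16, -32, 64, -128]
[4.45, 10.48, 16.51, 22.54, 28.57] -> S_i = 4.45 + 6.03*i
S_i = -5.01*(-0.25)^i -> [-5.01, 1.25, -0.31, 0.08, -0.02]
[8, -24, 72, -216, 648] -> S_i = 8*-3^i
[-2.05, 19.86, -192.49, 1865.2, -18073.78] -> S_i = -2.05*(-9.69)^i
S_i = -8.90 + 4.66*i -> [-8.9, -4.24, 0.42, 5.08, 9.74]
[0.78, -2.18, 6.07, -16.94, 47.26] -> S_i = 0.78*(-2.79)^i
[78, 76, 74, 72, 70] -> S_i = 78 + -2*i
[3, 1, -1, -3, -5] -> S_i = 3 + -2*i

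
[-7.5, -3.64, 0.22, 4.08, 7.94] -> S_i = -7.50 + 3.86*i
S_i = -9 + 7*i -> [-9, -2, 5, 12, 19]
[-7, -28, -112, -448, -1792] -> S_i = -7*4^i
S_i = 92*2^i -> [92, 184, 368, 736, 1472]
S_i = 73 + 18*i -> [73, 91, 109, 127, 145]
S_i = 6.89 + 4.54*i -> [6.89, 11.43, 15.97, 20.51, 25.05]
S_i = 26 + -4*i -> [26, 22, 18, 14, 10]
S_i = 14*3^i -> [14, 42, 126, 378, 1134]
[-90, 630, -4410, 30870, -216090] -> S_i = -90*-7^i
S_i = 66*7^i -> [66, 462, 3234, 22638, 158466]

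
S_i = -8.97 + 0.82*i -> [-8.97, -8.15, -7.33, -6.51, -5.69]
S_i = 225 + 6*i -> [225, 231, 237, 243, 249]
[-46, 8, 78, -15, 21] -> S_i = Random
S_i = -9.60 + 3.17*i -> [-9.6, -6.43, -3.26, -0.09, 3.08]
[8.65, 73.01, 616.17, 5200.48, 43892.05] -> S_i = 8.65*8.44^i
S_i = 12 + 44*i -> [12, 56, 100, 144, 188]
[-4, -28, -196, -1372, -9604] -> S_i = -4*7^i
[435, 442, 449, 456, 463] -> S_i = 435 + 7*i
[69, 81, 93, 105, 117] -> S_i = 69 + 12*i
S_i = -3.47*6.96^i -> [-3.47, -24.15, -168.09, -1169.92, -8142.66]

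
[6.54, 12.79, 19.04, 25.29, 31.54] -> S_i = 6.54 + 6.25*i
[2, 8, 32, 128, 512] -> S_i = 2*4^i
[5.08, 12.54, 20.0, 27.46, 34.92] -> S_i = 5.08 + 7.46*i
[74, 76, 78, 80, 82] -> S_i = 74 + 2*i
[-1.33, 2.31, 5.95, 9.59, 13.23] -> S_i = -1.33 + 3.64*i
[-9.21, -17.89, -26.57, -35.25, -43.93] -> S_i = -9.21 + -8.68*i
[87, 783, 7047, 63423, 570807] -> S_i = 87*9^i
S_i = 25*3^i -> [25, 75, 225, 675, 2025]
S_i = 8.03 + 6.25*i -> [8.03, 14.28, 20.53, 26.78, 33.03]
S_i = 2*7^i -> [2, 14, 98, 686, 4802]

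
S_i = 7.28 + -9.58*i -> [7.28, -2.3, -11.88, -21.46, -31.04]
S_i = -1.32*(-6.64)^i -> [-1.32, 8.76, -58.2, 386.44, -2565.94]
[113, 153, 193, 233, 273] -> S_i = 113 + 40*i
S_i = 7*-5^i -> [7, -35, 175, -875, 4375]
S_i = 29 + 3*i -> [29, 32, 35, 38, 41]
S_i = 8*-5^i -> [8, -40, 200, -1000, 5000]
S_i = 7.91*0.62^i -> [7.91, 4.9, 3.04, 1.89, 1.17]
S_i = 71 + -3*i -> [71, 68, 65, 62, 59]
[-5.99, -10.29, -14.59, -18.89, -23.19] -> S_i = -5.99 + -4.30*i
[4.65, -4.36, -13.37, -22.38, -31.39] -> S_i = 4.65 + -9.01*i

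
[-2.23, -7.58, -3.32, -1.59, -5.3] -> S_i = Random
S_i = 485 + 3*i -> [485, 488, 491, 494, 497]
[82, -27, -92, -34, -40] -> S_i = Random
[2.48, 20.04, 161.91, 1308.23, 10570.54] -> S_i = 2.48*8.08^i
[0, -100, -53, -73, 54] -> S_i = Random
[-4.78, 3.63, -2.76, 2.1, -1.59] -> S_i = -4.78*(-0.76)^i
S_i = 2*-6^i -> [2, -12, 72, -432, 2592]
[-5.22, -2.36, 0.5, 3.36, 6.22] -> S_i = -5.22 + 2.86*i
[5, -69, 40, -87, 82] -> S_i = Random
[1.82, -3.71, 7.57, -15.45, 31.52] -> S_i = 1.82*(-2.04)^i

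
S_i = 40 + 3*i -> [40, 43, 46, 49, 52]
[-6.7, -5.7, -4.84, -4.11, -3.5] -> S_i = -6.70*0.85^i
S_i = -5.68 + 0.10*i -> [-5.68, -5.58, -5.48, -5.38, -5.28]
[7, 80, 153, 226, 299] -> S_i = 7 + 73*i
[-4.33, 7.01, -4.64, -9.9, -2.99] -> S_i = Random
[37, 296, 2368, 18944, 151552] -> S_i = 37*8^i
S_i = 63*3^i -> [63, 189, 567, 1701, 5103]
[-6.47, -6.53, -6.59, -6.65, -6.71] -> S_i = -6.47 + -0.06*i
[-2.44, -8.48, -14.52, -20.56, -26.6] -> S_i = -2.44 + -6.04*i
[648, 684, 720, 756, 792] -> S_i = 648 + 36*i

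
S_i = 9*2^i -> [9, 18, 36, 72, 144]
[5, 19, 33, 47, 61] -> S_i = 5 + 14*i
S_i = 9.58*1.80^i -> [9.58, 17.24, 31.04, 55.87, 100.57]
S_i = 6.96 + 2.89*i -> [6.96, 9.85, 12.74, 15.63, 18.52]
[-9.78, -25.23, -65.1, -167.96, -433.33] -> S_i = -9.78*2.58^i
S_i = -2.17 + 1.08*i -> [-2.17, -1.09, -0.01, 1.07, 2.15]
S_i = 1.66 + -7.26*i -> [1.66, -5.6, -12.86, -20.12, -27.38]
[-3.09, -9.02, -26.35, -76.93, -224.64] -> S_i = -3.09*2.92^i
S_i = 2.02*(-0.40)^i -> [2.02, -0.81, 0.32, -0.13, 0.05]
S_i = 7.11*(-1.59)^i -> [7.11, -11.3, 17.97, -28.58, 45.44]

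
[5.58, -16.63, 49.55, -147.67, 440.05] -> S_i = 5.58*(-2.98)^i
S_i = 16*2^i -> [16, 32, 64, 128, 256]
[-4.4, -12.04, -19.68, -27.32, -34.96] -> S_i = -4.40 + -7.64*i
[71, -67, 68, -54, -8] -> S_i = Random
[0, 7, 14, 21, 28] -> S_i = 0 + 7*i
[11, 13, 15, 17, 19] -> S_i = 11 + 2*i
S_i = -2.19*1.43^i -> [-2.19, -3.13, -4.48, -6.4, -9.16]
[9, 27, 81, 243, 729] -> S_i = 9*3^i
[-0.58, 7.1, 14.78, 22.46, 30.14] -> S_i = -0.58 + 7.68*i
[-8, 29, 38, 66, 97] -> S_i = Random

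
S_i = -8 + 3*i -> [-8, -5, -2, 1, 4]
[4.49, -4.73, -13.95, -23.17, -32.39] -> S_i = 4.49 + -9.22*i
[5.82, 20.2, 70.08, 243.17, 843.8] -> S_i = 5.82*3.47^i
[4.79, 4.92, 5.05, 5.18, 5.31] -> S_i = 4.79 + 0.13*i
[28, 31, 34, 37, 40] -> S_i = 28 + 3*i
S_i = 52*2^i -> [52, 104, 208, 416, 832]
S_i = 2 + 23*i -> [2, 25, 48, 71, 94]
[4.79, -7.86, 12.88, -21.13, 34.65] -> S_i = 4.79*(-1.64)^i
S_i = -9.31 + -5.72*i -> [-9.31, -15.03, -20.75, -26.47, -32.19]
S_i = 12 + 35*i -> [12, 47, 82, 117, 152]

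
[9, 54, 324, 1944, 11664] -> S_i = 9*6^i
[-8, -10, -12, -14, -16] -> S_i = -8 + -2*i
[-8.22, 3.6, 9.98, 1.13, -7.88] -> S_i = Random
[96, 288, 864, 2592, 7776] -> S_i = 96*3^i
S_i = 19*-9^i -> [19, -171, 1539, -13851, 124659]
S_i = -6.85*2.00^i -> [-6.85, -13.7, -27.4, -54.8, -109.6]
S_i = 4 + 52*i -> [4, 56, 108, 160, 212]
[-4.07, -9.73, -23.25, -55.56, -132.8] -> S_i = -4.07*2.39^i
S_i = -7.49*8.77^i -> [-7.49, -65.69, -576.08, -5052.2, -44307.8]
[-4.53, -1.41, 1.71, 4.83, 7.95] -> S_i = -4.53 + 3.12*i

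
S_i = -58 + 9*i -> [-58, -49, -40, -31, -22]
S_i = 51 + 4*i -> [51, 55, 59, 63, 67]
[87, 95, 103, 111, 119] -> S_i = 87 + 8*i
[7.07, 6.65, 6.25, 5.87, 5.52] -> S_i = 7.07*0.94^i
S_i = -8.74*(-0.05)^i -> [-8.74, 0.44, -0.02, 0.0, -0.0]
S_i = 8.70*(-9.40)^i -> [8.7, -81.78, 768.73, -7226.08, 67925.16]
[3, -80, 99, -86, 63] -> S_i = Random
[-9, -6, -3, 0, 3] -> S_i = -9 + 3*i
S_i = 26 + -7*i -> [26, 19, 12, 5, -2]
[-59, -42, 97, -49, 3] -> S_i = Random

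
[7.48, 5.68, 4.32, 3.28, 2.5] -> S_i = 7.48*0.76^i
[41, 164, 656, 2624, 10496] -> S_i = 41*4^i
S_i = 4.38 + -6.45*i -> [4.38, -2.07, -8.52, -14.97, -21.42]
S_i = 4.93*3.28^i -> [4.93, 16.17, 53.04, 173.97, 570.61]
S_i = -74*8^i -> [-74, -592, -4736, -37888, -303104]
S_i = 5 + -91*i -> [5, -86, -177, -268, -359]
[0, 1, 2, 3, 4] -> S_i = 0 + 1*i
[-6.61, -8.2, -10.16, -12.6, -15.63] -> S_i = -6.61*1.24^i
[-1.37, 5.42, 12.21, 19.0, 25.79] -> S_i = -1.37 + 6.79*i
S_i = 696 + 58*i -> [696, 754, 812, 870, 928]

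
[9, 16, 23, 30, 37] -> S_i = 9 + 7*i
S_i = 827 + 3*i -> [827, 830, 833, 836, 839]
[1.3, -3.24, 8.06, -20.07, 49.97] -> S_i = 1.30*(-2.49)^i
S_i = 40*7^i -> [40, 280, 1960, 13720, 96040]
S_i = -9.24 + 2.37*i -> [-9.24, -6.87, -4.5, -2.13, 0.24]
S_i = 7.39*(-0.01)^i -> [7.39, -0.07, 0.0, -0.0, 0.0]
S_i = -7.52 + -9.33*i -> [-7.52, -16.85, -26.18, -35.51, -44.84]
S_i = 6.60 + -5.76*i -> [6.6, 0.84, -4.92, -10.68, -16.44]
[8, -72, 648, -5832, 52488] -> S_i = 8*-9^i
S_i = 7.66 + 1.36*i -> [7.66, 9.02, 10.38, 11.74, 13.1]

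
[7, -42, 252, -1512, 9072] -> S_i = 7*-6^i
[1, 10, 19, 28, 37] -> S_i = 1 + 9*i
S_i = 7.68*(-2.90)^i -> [7.68, -22.27, 64.59, -187.31, 543.19]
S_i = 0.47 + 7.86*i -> [0.47, 8.33, 16.19, 24.05, 31.91]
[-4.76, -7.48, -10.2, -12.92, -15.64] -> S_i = -4.76 + -2.72*i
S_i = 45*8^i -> [45, 360, 2880, 23040, 184320]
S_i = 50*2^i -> [50, 100, 200, 400, 800]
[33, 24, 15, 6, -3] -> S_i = 33 + -9*i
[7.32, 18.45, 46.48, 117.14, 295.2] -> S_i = 7.32*2.52^i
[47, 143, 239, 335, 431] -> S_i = 47 + 96*i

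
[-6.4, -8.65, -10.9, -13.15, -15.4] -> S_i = -6.40 + -2.25*i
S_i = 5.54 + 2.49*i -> [5.54, 8.03, 10.52, 13.01, 15.5]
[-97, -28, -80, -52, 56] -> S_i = Random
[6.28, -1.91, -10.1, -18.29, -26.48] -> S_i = 6.28 + -8.19*i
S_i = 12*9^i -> [12, 108, 972, 8748, 78732]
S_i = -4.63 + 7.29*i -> [-4.63, 2.66, 9.95, 17.24, 24.53]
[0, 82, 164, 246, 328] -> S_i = 0 + 82*i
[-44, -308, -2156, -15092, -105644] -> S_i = -44*7^i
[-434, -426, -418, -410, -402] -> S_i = -434 + 8*i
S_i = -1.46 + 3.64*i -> [-1.46, 2.18, 5.82, 9.46, 13.1]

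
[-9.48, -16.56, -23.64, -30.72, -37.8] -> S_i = -9.48 + -7.08*i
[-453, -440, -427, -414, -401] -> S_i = -453 + 13*i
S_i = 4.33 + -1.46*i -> [4.33, 2.87, 1.41, -0.05, -1.51]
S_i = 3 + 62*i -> [3, 65, 127, 189, 251]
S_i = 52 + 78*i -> [52, 130, 208, 286, 364]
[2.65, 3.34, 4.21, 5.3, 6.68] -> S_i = 2.65*1.26^i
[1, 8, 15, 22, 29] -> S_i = 1 + 7*i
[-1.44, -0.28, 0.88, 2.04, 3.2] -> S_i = -1.44 + 1.16*i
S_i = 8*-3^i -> [8, -24, 72, -216, 648]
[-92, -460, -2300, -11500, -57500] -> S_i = -92*5^i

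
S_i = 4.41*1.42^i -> [4.41, 6.26, 8.89, 12.63, 17.93]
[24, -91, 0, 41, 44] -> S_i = Random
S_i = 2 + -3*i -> [2, -1, -4, -7, -10]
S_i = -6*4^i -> [-6, -24, -96, -384, -1536]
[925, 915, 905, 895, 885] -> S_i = 925 + -10*i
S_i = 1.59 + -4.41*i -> [1.59, -2.82, -7.23, -11.64, -16.05]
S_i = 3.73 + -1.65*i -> [3.73, 2.08, 0.43, -1.22, -2.87]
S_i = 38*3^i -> [38, 114, 342, 1026, 3078]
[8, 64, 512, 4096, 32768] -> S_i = 8*8^i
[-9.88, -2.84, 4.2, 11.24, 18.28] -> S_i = -9.88 + 7.04*i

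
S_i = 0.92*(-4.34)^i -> [0.92, -3.99, 17.33, -75.21, 326.4]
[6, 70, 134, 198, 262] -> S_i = 6 + 64*i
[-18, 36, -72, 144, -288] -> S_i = -18*-2^i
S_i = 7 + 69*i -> [7, 76, 145, 214, 283]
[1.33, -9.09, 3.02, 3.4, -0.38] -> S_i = Random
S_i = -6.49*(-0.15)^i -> [-6.49, 0.97, -0.15, 0.02, -0.0]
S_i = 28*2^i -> [28, 56, 112, 224, 448]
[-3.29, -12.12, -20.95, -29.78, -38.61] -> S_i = -3.29 + -8.83*i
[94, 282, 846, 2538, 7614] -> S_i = 94*3^i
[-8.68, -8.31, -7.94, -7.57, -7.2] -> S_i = -8.68 + 0.37*i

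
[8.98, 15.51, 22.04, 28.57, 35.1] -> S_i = 8.98 + 6.53*i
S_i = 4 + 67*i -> [4, 71, 138, 205, 272]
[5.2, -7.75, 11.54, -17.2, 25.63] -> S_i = 5.20*(-1.49)^i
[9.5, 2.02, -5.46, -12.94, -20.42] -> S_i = 9.50 + -7.48*i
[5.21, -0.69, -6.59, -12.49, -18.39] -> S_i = 5.21 + -5.90*i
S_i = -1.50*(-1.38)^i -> [-1.5, 2.07, -2.86, 3.94, -5.44]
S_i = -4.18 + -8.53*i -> [-4.18, -12.71, -21.24, -29.77, -38.3]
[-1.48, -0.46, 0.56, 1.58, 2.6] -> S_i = -1.48 + 1.02*i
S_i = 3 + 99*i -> [3, 102, 201, 300, 399]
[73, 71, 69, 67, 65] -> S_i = 73 + -2*i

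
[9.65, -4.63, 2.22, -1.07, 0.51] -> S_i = 9.65*(-0.48)^i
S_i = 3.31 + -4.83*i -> [3.31, -1.52, -6.35, -11.18, -16.01]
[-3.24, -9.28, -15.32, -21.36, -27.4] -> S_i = -3.24 + -6.04*i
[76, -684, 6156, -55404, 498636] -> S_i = 76*-9^i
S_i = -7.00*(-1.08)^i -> [-7.0, 7.56, -8.16, 8.82, -9.52]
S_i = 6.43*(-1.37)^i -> [6.43, -8.81, 12.07, -16.53, 22.65]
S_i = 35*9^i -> [35, 315, 2835, 25515, 229635]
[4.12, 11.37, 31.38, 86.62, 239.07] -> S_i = 4.12*2.76^i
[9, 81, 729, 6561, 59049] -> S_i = 9*9^i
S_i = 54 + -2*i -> [54, 52, 50, 48, 46]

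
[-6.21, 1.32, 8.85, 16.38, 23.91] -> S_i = -6.21 + 7.53*i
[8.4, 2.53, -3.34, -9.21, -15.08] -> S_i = 8.40 + -5.87*i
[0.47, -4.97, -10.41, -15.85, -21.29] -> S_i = 0.47 + -5.44*i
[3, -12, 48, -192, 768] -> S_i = 3*-4^i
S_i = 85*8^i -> [85, 680, 5440, 43520, 348160]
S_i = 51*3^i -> [51, 153, 459, 1377, 4131]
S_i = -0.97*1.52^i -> [-0.97, -1.47, -2.24, -3.41, -5.18]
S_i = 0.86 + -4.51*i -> [0.86, -3.65, -8.16, -12.67, -17.18]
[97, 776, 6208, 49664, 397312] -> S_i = 97*8^i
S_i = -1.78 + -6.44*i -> [-1.78, -8.22, -14.66, -21.1, -27.54]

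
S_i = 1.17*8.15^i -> [1.17, 9.54, 77.71, 633.37, 5161.98]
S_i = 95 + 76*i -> [95, 171, 247, 323, 399]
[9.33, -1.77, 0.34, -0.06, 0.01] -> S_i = 9.33*(-0.19)^i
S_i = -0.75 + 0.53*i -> [-0.75, -0.22, 0.31, 0.84, 1.37]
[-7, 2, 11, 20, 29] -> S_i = -7 + 9*i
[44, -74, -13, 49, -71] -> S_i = Random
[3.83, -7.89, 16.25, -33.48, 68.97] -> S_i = 3.83*(-2.06)^i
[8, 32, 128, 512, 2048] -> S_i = 8*4^i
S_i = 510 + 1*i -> [510, 511, 512, 513, 514]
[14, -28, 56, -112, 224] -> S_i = 14*-2^i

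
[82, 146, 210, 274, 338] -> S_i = 82 + 64*i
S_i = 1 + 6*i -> [1, 7, 13, 19, 25]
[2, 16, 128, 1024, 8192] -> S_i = 2*8^i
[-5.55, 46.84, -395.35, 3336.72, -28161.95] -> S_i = -5.55*(-8.44)^i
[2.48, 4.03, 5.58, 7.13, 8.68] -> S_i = 2.48 + 1.55*i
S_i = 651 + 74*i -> [651, 725, 799, 873, 947]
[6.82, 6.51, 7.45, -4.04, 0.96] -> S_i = Random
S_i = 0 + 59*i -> [0, 59, 118, 177, 236]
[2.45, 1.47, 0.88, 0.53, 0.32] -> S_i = 2.45*0.60^i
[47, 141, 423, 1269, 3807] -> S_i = 47*3^i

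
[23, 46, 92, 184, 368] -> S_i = 23*2^i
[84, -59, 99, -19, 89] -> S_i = Random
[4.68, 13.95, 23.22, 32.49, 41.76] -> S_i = 4.68 + 9.27*i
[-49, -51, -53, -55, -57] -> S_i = -49 + -2*i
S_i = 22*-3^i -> [22, -66, 198, -594, 1782]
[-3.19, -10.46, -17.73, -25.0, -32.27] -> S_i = -3.19 + -7.27*i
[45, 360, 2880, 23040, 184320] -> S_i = 45*8^i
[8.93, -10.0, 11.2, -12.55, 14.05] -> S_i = 8.93*(-1.12)^i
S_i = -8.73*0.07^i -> [-8.73, -0.61, -0.04, -0.0, -0.0]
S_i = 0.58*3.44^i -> [0.58, 2.0, 6.86, 23.61, 81.22]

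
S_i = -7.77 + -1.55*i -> [-7.77, -9.32, -10.87, -12.42, -13.97]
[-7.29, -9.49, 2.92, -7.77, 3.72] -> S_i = Random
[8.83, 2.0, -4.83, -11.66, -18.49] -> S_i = 8.83 + -6.83*i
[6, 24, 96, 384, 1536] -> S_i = 6*4^i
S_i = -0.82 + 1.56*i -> [-0.82, 0.74, 2.3, 3.86, 5.42]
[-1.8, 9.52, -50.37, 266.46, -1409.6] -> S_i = -1.80*(-5.29)^i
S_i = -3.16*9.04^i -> [-3.16, -28.57, -258.24, -2334.49, -21103.81]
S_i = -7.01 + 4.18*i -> [-7.01, -2.83, 1.35, 5.53, 9.71]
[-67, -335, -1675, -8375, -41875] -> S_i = -67*5^i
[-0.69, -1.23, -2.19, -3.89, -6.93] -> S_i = -0.69*1.78^i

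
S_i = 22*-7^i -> [22, -154, 1078, -7546, 52822]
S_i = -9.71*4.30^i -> [-9.71, -41.75, -179.54, -772.01, -3319.66]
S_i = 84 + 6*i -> [84, 90, 96, 102, 108]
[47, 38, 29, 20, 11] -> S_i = 47 + -9*i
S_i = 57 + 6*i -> [57, 63, 69, 75, 81]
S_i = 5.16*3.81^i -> [5.16, 19.66, 74.9, 285.38, 1087.3]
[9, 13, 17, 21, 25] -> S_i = 9 + 4*i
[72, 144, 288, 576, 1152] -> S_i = 72*2^i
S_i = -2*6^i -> [-2, -12, -72, -432, -2592]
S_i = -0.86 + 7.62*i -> [-0.86, 6.76, 14.38, 22.0, 29.62]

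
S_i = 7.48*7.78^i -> [7.48, 58.19, 452.75, 3522.41, 27404.38]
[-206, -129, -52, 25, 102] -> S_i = -206 + 77*i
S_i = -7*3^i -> [-7, -21, -63, -189, -567]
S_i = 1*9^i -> [1, 9, 81, 729, 6561]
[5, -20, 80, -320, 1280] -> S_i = 5*-4^i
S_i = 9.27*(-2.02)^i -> [9.27, -18.73, 37.83, -76.41, 154.34]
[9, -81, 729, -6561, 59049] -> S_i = 9*-9^i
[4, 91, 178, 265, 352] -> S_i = 4 + 87*i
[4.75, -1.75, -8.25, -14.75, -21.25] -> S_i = 4.75 + -6.50*i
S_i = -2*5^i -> [-2, -10, -50, -250, -1250]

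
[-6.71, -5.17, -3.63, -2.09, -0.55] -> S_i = -6.71 + 1.54*i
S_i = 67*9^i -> [67, 603, 5427, 48843, 439587]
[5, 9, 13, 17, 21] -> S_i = 5 + 4*i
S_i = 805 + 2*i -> [805, 807, 809, 811, 813]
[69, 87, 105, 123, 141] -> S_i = 69 + 18*i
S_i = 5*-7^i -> [5, -35, 245, -1715, 12005]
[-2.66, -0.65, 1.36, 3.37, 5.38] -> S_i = -2.66 + 2.01*i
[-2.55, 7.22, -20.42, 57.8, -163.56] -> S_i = -2.55*(-2.83)^i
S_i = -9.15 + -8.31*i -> [-9.15, -17.46, -25.77, -34.08, -42.39]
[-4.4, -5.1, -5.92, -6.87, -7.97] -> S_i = -4.40*1.16^i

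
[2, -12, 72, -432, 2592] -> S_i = 2*-6^i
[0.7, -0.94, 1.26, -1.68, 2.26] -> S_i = 0.70*(-1.34)^i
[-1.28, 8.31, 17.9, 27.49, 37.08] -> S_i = -1.28 + 9.59*i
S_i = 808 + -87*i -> [808, 721, 634, 547, 460]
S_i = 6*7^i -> [6, 42, 294, 2058, 14406]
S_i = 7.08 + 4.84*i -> [7.08, 11.92, 16.76, 21.6, 26.44]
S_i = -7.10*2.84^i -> [-7.1, -20.16, -57.27, -162.63, -461.88]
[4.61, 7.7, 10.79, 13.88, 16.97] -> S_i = 4.61 + 3.09*i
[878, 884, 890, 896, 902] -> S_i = 878 + 6*i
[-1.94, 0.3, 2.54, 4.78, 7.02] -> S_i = -1.94 + 2.24*i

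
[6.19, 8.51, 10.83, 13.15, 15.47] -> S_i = 6.19 + 2.32*i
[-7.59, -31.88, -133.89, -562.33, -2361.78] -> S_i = -7.59*4.20^i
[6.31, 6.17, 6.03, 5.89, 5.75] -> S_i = 6.31 + -0.14*i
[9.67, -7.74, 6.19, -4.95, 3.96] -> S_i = 9.67*(-0.80)^i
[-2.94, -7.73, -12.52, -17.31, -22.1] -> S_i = -2.94 + -4.79*i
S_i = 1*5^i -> [1, 5, 25, 125, 625]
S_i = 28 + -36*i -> [28, -8, -44, -80, -116]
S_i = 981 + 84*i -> [981, 1065, 1149, 1233, 1317]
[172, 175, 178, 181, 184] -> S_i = 172 + 3*i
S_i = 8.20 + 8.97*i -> [8.2, 17.17, 26.14, 35.11, 44.08]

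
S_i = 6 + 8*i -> [6, 14, 22, 30, 38]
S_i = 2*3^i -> [2, 6, 18, 54, 162]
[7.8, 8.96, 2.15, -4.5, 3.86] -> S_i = Random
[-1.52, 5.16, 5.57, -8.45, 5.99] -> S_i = Random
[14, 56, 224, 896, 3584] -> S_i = 14*4^i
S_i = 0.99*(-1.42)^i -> [0.99, -1.41, 2.0, -2.83, 4.03]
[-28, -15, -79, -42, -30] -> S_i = Random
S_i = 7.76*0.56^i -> [7.76, 4.35, 2.43, 1.36, 0.76]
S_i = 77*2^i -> [77, 154, 308, 616, 1232]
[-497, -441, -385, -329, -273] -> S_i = -497 + 56*i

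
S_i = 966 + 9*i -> [966, 975, 984, 993, 1002]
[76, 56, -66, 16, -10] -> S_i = Random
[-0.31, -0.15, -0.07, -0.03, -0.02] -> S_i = -0.31*0.47^i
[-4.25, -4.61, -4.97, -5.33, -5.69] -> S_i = -4.25 + -0.36*i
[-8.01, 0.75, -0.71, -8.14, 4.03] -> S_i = Random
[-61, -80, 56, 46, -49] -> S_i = Random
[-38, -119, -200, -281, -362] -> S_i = -38 + -81*i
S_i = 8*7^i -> [8, 56, 392, 2744, 19208]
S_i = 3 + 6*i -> [3, 9, 15, 21, 27]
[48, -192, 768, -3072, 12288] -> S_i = 48*-4^i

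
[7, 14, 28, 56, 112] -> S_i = 7*2^i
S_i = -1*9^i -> [-1, -9, -81, -729, -6561]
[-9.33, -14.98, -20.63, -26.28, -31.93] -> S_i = -9.33 + -5.65*i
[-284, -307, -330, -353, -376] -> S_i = -284 + -23*i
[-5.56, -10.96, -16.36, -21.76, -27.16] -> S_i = -5.56 + -5.40*i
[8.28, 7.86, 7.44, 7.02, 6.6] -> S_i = 8.28 + -0.42*i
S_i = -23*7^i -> [-23, -161, -1127, -7889, -55223]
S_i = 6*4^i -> [6, 24, 96, 384, 1536]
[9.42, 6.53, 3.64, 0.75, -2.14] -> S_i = 9.42 + -2.89*i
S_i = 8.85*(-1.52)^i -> [8.85, -13.45, 20.45, -31.08, 47.24]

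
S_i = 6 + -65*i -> [6, -59, -124, -189, -254]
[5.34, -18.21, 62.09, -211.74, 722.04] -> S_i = 5.34*(-3.41)^i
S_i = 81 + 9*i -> [81, 90, 99, 108, 117]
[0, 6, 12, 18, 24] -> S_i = 0 + 6*i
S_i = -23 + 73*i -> [-23, 50, 123, 196, 269]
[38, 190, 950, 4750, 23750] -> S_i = 38*5^i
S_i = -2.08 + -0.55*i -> [-2.08, -2.63, -3.18, -3.73, -4.28]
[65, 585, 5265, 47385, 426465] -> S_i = 65*9^i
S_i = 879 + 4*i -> [879, 883, 887, 891, 895]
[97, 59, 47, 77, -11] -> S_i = Random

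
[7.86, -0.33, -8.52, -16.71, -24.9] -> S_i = 7.86 + -8.19*i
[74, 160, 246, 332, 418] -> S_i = 74 + 86*i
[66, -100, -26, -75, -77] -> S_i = Random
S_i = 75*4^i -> [75, 300, 1200, 4800, 19200]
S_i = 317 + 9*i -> [317, 326, 335, 344, 353]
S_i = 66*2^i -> [66, 132, 264, 528, 1056]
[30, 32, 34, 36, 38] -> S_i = 30 + 2*i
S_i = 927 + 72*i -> [927, 999, 1071, 1143, 1215]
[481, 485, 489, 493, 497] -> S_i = 481 + 4*i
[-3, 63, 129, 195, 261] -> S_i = -3 + 66*i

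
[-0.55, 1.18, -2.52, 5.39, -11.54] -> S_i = -0.55*(-2.14)^i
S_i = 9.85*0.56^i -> [9.85, 5.52, 3.09, 1.73, 0.97]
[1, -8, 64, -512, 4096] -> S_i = 1*-8^i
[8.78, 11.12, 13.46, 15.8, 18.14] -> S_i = 8.78 + 2.34*i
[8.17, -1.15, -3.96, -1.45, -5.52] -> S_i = Random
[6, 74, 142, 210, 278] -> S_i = 6 + 68*i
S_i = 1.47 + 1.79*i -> [1.47, 3.26, 5.05, 6.84, 8.63]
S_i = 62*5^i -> [62, 310, 1550, 7750, 38750]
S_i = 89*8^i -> [89, 712, 5696, 45568, 364544]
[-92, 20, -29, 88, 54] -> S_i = Random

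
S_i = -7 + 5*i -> [-7, -2, 3, 8, 13]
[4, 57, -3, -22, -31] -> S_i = Random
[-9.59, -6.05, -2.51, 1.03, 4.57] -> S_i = -9.59 + 3.54*i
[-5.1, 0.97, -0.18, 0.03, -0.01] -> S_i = -5.10*(-0.19)^i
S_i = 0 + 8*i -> [0, 8, 16, 24, 32]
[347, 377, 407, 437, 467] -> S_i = 347 + 30*i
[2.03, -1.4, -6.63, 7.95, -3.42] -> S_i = Random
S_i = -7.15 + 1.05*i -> [-7.15, -6.1, -5.05, -4.0, -2.95]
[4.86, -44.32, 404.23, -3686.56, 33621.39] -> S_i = 4.86*(-9.12)^i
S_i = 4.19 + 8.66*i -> [4.19, 12.85, 21.51, 30.17, 38.83]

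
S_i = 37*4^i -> [37, 148, 592, 2368, 9472]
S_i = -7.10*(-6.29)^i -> [-7.1, 44.66, -280.91, 1766.89, -11113.76]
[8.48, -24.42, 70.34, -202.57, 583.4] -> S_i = 8.48*(-2.88)^i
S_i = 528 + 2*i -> [528, 530, 532, 534, 536]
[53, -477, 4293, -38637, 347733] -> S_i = 53*-9^i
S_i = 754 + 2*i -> [754, 756, 758, 760, 762]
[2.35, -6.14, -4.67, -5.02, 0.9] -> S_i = Random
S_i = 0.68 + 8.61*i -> [0.68, 9.29, 17.9, 26.51, 35.12]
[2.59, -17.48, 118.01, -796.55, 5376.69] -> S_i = 2.59*(-6.75)^i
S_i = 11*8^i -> [11, 88, 704, 5632, 45056]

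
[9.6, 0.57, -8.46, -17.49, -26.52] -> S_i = 9.60 + -9.03*i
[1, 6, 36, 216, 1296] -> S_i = 1*6^i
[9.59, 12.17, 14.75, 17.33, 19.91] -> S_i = 9.59 + 2.58*i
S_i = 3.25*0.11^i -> [3.25, 0.36, 0.04, 0.0, 0.0]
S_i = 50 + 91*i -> [50, 141, 232, 323, 414]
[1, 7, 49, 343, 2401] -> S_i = 1*7^i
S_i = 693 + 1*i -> [693, 694, 695, 696, 697]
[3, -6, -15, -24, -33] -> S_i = 3 + -9*i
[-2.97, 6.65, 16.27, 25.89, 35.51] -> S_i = -2.97 + 9.62*i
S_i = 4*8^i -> [4, 32, 256, 2048, 16384]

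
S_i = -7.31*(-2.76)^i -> [-7.31, 20.18, -55.68, 153.69, -424.18]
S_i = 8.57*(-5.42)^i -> [8.57, -46.45, 251.76, -1364.52, 7395.68]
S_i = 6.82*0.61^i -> [6.82, 4.16, 2.54, 1.55, 0.94]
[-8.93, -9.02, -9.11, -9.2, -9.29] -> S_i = -8.93 + -0.09*i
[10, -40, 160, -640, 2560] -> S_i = 10*-4^i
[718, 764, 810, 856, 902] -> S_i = 718 + 46*i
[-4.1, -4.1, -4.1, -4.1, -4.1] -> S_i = -4.10*1.00^i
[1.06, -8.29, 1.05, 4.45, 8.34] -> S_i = Random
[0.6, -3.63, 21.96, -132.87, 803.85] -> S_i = 0.60*(-6.05)^i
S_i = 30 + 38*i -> [30, 68, 106, 144, 182]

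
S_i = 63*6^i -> [63, 378, 2268, 13608, 81648]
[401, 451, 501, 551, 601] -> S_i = 401 + 50*i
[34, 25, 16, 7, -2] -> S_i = 34 + -9*i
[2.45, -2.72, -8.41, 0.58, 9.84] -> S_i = Random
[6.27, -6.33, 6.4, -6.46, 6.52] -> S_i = 6.27*(-1.01)^i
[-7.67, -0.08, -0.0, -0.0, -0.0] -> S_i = -7.67*0.01^i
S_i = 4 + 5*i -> [4, 9, 14, 19, 24]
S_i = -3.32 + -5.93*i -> [-3.32, -9.25, -15.18, -21.11, -27.04]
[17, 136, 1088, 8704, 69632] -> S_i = 17*8^i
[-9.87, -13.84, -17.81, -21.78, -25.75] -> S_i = -9.87 + -3.97*i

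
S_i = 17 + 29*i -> [17, 46, 75, 104, 133]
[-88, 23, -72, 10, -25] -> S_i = Random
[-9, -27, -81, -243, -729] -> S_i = -9*3^i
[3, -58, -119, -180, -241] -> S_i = 3 + -61*i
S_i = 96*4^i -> [96, 384, 1536, 6144, 24576]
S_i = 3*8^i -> [3, 24, 192, 1536, 12288]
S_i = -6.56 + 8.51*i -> [-6.56, 1.95, 10.46, 18.97, 27.48]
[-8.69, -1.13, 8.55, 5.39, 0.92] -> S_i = Random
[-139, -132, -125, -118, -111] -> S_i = -139 + 7*i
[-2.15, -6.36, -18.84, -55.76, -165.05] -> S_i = -2.15*2.96^i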